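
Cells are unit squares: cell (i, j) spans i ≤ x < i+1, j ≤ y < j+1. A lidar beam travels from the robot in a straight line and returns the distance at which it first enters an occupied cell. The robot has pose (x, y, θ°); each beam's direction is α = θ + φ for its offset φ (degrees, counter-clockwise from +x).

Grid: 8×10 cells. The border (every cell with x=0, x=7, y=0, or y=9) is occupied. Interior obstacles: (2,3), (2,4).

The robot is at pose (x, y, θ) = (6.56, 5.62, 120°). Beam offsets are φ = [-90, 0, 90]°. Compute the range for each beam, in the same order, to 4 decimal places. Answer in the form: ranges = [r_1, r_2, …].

beam 1: φ=-90°, α=30°
  cosα=0.8660 sinα=0.5000 | (6,5) | tMaxX 0.5081 tMaxY 0.7600 | tΔX 1.1547 tΔY 2.0000
    t=0.5081 [x] (7,5) — stop
  → r_1 = 0.5081
beam 2: φ=0°, α=120°
  cosα=-0.5000 sinα=0.8660 | (6,5) | tMaxX 1.1200 tMaxY 0.4388 | tΔX 2.0000 tΔY 1.1547
    t=0.4388 [y] (6,6)
    t=1.1200 [x] (5,6)
    t=1.5935 [y] (5,7)
    t=2.7482 [y] (5,8)
    t=3.1200 [x] (4,8)
    t=3.9029 [y] (4,9) — stop
  → r_2 = 3.9029
beam 3: φ=90°, α=210°
  cosα=-0.8660 sinα=-0.5000 | (6,5) | tMaxX 0.6466 tMaxY 1.2400 | tΔX 1.1547 tΔY 2.0000
    t=0.6466 [x] (5,5)
    t=1.2400 [y] (5,4)
    t=1.8013 [x] (4,4)
    t=2.9560 [x] (3,4)
    t=3.2400 [y] (3,3)
    t=4.1107 [x] (2,3) — stop
  → r_3 = 4.1107

ranges = [0.5081, 3.9029, 4.1107]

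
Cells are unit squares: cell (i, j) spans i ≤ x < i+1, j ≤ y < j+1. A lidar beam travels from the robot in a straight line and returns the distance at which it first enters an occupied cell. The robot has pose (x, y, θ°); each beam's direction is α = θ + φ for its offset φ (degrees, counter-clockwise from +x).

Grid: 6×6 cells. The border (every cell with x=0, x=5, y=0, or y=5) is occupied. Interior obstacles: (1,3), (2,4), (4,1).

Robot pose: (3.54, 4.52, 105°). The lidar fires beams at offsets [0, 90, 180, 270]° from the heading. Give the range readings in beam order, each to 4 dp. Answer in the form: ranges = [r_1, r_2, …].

beam 1: φ=0°, α=105°
  direction (-0.2588, 0.9659); cell (3,4); t to first gridline: x 2.0864, y 0.4969 (then +3.8637 / +1.0353)
    (3,5) via y @ 0.4969  # hit
  → r_1 = 0.4969
beam 2: φ=90°, α=195°
  direction (-0.9659, -0.2588); cell (3,4); t to first gridline: x 0.5590, y 2.0091 (then +1.0353 / +3.8637)
    (2,4) via x @ 0.5590  # hit
  → r_2 = 0.5590
beam 3: φ=180°, α=285°
  direction (0.2588, -0.9659); cell (3,4); t to first gridline: x 1.7773, y 0.5383 (then +3.8637 / +1.0353)
    (3,3) via y @ 0.5383
    (3,2) via y @ 1.5736
    (4,2) via x @ 1.7773
    (4,1) via y @ 2.6089  # hit
  → r_3 = 2.6089
beam 4: φ=270°, α=15°
  direction (0.9659, 0.2588); cell (3,4); t to first gridline: x 0.4762, y 1.8546 (then +1.0353 / +3.8637)
    (4,4) via x @ 0.4762
    (5,4) via x @ 1.5115  # hit
  → r_4 = 1.5115

ranges = [0.4969, 0.5590, 2.6089, 1.5115]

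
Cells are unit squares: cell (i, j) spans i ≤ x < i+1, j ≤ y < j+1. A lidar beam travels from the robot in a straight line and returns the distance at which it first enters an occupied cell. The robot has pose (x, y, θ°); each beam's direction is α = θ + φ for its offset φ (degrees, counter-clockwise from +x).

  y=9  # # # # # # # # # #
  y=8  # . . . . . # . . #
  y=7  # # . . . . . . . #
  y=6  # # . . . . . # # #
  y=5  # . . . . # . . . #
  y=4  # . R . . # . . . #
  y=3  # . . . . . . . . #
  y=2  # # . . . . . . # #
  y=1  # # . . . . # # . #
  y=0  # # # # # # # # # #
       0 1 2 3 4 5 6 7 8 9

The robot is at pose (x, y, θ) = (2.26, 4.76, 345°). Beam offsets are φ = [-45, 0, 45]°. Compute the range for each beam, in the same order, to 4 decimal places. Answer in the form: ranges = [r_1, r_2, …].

ranges = [4.3417, 2.8367, 7.7827]

beam 1: φ=-45°, α=300°
  cosα=0.5000 sinα=-0.8660 | (2,4) | tMaxX 1.4800 tMaxY 0.8776 | tΔX 2.0000 tΔY 1.1547
    t=0.8776 [y] (2,3)
    t=1.4800 [x] (3,3)
    t=2.0323 [y] (3,2)
    t=3.1870 [y] (3,1)
    t=3.4800 [x] (4,1)
    t=4.3417 [y] (4,0) — stop
  → r_1 = 4.3417
beam 2: φ=0°, α=345°
  cosα=0.9659 sinα=-0.2588 | (2,4) | tMaxX 0.7661 tMaxY 2.9364 | tΔX 1.0353 tΔY 3.8637
    t=0.7661 [x] (3,4)
    t=1.8014 [x] (4,4)
    t=2.8367 [x] (5,4) — stop
  → r_2 = 2.8367
beam 3: φ=45°, α=30°
  cosα=0.8660 sinα=0.5000 | (2,4) | tMaxX 0.8545 tMaxY 0.4800 | tΔX 1.1547 tΔY 2.0000
    t=0.4800 [y] (2,5)
    t=0.8545 [x] (3,5)
    t=2.0092 [x] (4,5)
    t=2.4800 [y] (4,6)
    t=3.1639 [x] (5,6)
    t=4.3186 [x] (6,6)
    t=4.4800 [y] (6,7)
    t=5.4733 [x] (7,7)
    t=6.4800 [y] (7,8)
    t=6.6280 [x] (8,8)
    t=7.7827 [x] (9,8) — stop
  → r_3 = 7.7827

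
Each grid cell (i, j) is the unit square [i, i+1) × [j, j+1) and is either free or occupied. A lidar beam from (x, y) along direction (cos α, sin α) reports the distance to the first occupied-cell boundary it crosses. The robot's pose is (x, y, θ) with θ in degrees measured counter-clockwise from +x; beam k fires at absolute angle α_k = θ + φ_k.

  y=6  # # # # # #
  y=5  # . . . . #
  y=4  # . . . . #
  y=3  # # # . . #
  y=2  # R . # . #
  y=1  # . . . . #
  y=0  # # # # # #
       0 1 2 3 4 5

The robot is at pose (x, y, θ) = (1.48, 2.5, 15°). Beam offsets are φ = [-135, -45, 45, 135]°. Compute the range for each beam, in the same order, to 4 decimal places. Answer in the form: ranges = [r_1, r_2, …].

ranges = [0.9600, 3.0000, 0.5774, 0.5543]

beam 1: φ=-135°, α=240°
  direction (-0.5000, -0.8660); cell (1,2); t to first gridline: x 0.9600, y 0.5774 (then +2.0000 / +1.1547)
    (1,1) via y @ 0.5774
    (0,1) via x @ 0.9600  # hit
  → r_1 = 0.9600
beam 2: φ=-45°, α=330°
  direction (0.8660, -0.5000); cell (1,2); t to first gridline: x 0.6004, y 1.0000 (then +1.1547 / +2.0000)
    (2,2) via x @ 0.6004
    (2,1) via y @ 1.0000
    (3,1) via x @ 1.7551
    (4,1) via x @ 2.9098
    (4,0) via y @ 3.0000  # hit
  → r_2 = 3.0000
beam 3: φ=45°, α=60°
  direction (0.5000, 0.8660); cell (1,2); t to first gridline: x 1.0400, y 0.5774 (then +2.0000 / +1.1547)
    (1,3) via y @ 0.5774  # hit
  → r_3 = 0.5774
beam 4: φ=135°, α=150°
  direction (-0.8660, 0.5000); cell (1,2); t to first gridline: x 0.5543, y 1.0000 (then +1.1547 / +2.0000)
    (0,2) via x @ 0.5543  # hit
  → r_4 = 0.5543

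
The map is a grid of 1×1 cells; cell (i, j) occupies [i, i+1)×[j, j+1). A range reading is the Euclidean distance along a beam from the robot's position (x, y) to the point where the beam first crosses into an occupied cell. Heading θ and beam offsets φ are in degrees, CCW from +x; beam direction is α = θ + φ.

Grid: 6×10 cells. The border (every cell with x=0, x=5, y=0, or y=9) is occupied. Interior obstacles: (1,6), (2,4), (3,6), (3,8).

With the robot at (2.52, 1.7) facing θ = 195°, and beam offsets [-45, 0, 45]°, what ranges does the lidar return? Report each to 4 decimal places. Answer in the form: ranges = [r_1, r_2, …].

beam 1: φ=-45°, α=150°
  dir = (cos 150°, sin 150°) = (-0.8660, 0.5000); from cell (2,1)
  next x-line at t=0.6004, next y-line at t=0.6000; Δt_x=1.1547, Δt_y=2.0000
    y: enter (2,2) at t=0.6000
    x: enter (1,2) at t=0.6004
    x: enter (0,2) at t=1.7551 ← occupied
  → r_1 = 1.7551
beam 2: φ=0°, α=195°
  dir = (cos 195°, sin 195°) = (-0.9659, -0.2588); from cell (2,1)
  next x-line at t=0.5383, next y-line at t=2.7046; Δt_x=1.0353, Δt_y=3.8637
    x: enter (1,1) at t=0.5383
    x: enter (0,1) at t=1.5736 ← occupied
  → r_2 = 1.5736
beam 3: φ=45°, α=240°
  dir = (cos 240°, sin 240°) = (-0.5000, -0.8660); from cell (2,1)
  next x-line at t=1.0400, next y-line at t=0.8083; Δt_x=2.0000, Δt_y=1.1547
    y: enter (2,0) at t=0.8083 ← occupied
  → r_3 = 0.8083

ranges = [1.7551, 1.5736, 0.8083]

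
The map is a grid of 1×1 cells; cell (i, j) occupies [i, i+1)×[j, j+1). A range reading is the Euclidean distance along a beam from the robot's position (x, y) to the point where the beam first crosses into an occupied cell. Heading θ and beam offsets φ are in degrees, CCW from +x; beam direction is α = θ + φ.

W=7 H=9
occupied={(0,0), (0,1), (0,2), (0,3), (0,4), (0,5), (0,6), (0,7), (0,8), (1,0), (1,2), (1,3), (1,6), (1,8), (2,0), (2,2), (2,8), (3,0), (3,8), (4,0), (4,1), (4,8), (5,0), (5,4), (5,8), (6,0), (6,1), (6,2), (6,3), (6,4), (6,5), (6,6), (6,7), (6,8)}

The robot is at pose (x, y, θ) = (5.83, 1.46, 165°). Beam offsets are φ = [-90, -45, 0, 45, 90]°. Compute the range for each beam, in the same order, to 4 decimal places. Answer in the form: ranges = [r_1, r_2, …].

ranges = [0.6568, 7.5517, 0.8593, 0.9200, 0.4762]

beam 1: φ=-90°, α=75°
  dir = (cos 75°, sin 75°) = (0.2588, 0.9659); from cell (5,1)
  next x-line at t=0.6568, next y-line at t=0.5590; Δt_x=3.8637, Δt_y=1.0353
    y: enter (5,2) at t=0.5590
    x: enter (6,2) at t=0.6568 ← occupied
  → r_1 = 0.6568
beam 2: φ=-45°, α=120°
  dir = (cos 120°, sin 120°) = (-0.5000, 0.8660); from cell (5,1)
  next x-line at t=1.6600, next y-line at t=0.6235; Δt_x=2.0000, Δt_y=1.1547
    y: enter (5,2) at t=0.6235
    x: enter (4,2) at t=1.6600
    y: enter (4,3) at t=1.7782
    y: enter (4,4) at t=2.9329
    x: enter (3,4) at t=3.6600
    y: enter (3,5) at t=4.0876
    y: enter (3,6) at t=5.2423
    x: enter (2,6) at t=5.6600
    y: enter (2,7) at t=6.3970
    y: enter (2,8) at t=7.5517 ← occupied
  → r_2 = 7.5517
beam 3: φ=0°, α=165°
  dir = (cos 165°, sin 165°) = (-0.9659, 0.2588); from cell (5,1)
  next x-line at t=0.8593, next y-line at t=2.0864; Δt_x=1.0353, Δt_y=3.8637
    x: enter (4,1) at t=0.8593 ← occupied
  → r_3 = 0.8593
beam 4: φ=45°, α=210°
  dir = (cos 210°, sin 210°) = (-0.8660, -0.5000); from cell (5,1)
  next x-line at t=0.9584, next y-line at t=0.9200; Δt_x=1.1547, Δt_y=2.0000
    y: enter (5,0) at t=0.9200 ← occupied
  → r_4 = 0.9200
beam 5: φ=90°, α=255°
  dir = (cos 255°, sin 255°) = (-0.2588, -0.9659); from cell (5,1)
  next x-line at t=3.2069, next y-line at t=0.4762; Δt_x=3.8637, Δt_y=1.0353
    y: enter (5,0) at t=0.4762 ← occupied
  → r_5 = 0.4762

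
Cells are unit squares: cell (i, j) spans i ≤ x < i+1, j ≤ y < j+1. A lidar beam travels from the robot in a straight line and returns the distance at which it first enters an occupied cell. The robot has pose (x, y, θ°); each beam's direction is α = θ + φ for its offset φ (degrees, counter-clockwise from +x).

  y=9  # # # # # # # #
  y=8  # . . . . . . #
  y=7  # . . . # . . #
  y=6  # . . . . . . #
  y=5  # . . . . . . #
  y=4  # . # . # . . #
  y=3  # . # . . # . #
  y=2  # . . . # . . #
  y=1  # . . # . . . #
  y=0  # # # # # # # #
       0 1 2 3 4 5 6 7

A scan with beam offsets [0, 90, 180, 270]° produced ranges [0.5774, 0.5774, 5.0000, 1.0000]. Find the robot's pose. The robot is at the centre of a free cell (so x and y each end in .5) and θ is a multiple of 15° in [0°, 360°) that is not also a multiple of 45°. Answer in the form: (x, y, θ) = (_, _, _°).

Enumerate (i+0.5, j+0.5, θ) over the 41 free cells and 16 admissible headings. For each, cast all 4 beams and compare to the given ranges.
  (6.5, 7.5, 285°): beam 1 = 1.9319 ≠ 0.5774 ✗
  (4.5, 5.5, 105°): beam 1 = 1.5529 ≠ 0.5774 ✗
  (5.5, 5.5, 15°): beam 1 = 1.5529 ≠ 0.5774 ✗
  …
  (1.5, 8.5, 120°): r_1=0.5774, r_2=0.5774, r_3=5.0000, r_4=1.0000 — all match ✓
Only this pose fits every beam.

(x, y, θ) = (1.5, 8.5, 120°)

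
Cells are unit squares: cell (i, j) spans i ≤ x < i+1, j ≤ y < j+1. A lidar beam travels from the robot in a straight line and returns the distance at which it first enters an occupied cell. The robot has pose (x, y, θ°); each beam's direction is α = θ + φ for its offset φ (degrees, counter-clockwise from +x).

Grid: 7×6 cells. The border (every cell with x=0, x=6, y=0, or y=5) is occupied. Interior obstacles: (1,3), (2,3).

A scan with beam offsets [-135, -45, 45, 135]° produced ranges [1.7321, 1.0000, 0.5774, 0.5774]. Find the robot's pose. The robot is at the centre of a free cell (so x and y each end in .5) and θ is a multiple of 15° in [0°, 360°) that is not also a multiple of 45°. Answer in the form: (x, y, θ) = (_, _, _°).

Candidates: 18 free-cell centres × 16 headings = 288 poses. Raycast each; keep the one whose scan matches to 4 dp.
  (1.5, 1.5, 105°): beam 1 = 1.0000 ≠ 1.7321 ✗
  (3.5, 4.5, 150°): beam 1 = 1.9319 ≠ 1.7321 ✗
  (3.5, 1.5, 285°): beam 1 = 2.8868 ≠ 1.7321 ✗
  (4.5, 3.5, 300°): beam 1 = 1.5529 ≠ 1.7321 ✗
  …
  (1.5, 2.5, 75°): r_1=1.7321, r_2=1.0000, r_3=0.5774, r_4=0.5774 — all match ✓
No second candidate reproduces the full scan.

(x, y, θ) = (1.5, 2.5, 75°)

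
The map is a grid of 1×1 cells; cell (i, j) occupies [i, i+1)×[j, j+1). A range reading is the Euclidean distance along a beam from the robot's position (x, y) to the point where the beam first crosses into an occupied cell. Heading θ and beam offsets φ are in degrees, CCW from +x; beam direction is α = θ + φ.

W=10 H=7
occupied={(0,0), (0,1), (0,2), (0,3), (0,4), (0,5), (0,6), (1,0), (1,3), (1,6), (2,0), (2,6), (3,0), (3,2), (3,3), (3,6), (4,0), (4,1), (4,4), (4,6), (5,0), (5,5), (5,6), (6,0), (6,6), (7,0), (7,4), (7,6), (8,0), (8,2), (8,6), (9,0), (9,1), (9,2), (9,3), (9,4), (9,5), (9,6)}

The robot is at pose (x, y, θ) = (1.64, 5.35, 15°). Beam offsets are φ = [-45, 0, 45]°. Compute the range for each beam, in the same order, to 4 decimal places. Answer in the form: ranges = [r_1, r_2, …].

ranges = [2.7000, 2.5114, 0.7506]

beam 1: φ=-45°, α=330°
  cosα=0.8660 sinα=-0.5000 | (1,5) | tMaxX 0.4157 tMaxY 0.7000 | tΔX 1.1547 tΔY 2.0000
    t=0.4157 [x] (2,5)
    t=0.7000 [y] (2,4)
    t=1.5704 [x] (3,4)
    t=2.7000 [y] (3,3) — stop
  → r_1 = 2.7000
beam 2: φ=0°, α=15°
  cosα=0.9659 sinα=0.2588 | (1,5) | tMaxX 0.3727 tMaxY 2.5114 | tΔX 1.0353 tΔY 3.8637
    t=0.3727 [x] (2,5)
    t=1.4080 [x] (3,5)
    t=2.4433 [x] (4,5)
    t=2.5114 [y] (4,6) — stop
  → r_2 = 2.5114
beam 3: φ=45°, α=60°
  cosα=0.5000 sinα=0.8660 | (1,5) | tMaxX 0.7200 tMaxY 0.7506 | tΔX 2.0000 tΔY 1.1547
    t=0.7200 [x] (2,5)
    t=0.7506 [y] (2,6) — stop
  → r_3 = 0.7506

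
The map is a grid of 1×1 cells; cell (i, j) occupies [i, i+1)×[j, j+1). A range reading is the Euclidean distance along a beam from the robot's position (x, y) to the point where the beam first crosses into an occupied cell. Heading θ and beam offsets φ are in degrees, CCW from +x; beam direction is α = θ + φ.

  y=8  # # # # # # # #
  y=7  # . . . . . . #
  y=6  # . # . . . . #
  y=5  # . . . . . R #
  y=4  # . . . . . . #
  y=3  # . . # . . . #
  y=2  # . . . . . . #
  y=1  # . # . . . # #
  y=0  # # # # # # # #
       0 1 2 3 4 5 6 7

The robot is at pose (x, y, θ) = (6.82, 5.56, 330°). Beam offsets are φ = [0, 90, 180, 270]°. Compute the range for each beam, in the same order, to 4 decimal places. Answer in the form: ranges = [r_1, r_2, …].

ranges = [0.2078, 0.3600, 4.8800, 5.2654]

beam 1: φ=0°, α=330°
  cosα=0.8660 sinα=-0.5000 | (6,5) | tMaxX 0.2078 tMaxY 1.1200 | tΔX 1.1547 tΔY 2.0000
    t=0.2078 [x] (7,5) — stop
  → r_1 = 0.2078
beam 2: φ=90°, α=60°
  cosα=0.5000 sinα=0.8660 | (6,5) | tMaxX 0.3600 tMaxY 0.5081 | tΔX 2.0000 tΔY 1.1547
    t=0.3600 [x] (7,5) — stop
  → r_2 = 0.3600
beam 3: φ=180°, α=150°
  cosα=-0.8660 sinα=0.5000 | (6,5) | tMaxX 0.9469 tMaxY 0.8800 | tΔX 1.1547 tΔY 2.0000
    t=0.8800 [y] (6,6)
    t=0.9469 [x] (5,6)
    t=2.1016 [x] (4,6)
    t=2.8800 [y] (4,7)
    t=3.2563 [x] (3,7)
    t=4.4110 [x] (2,7)
    t=4.8800 [y] (2,8) — stop
  → r_3 = 4.8800
beam 4: φ=270°, α=240°
  cosα=-0.5000 sinα=-0.8660 | (6,5) | tMaxX 1.6400 tMaxY 0.6466 | tΔX 2.0000 tΔY 1.1547
    t=0.6466 [y] (6,4)
    t=1.6400 [x] (5,4)
    t=1.8013 [y] (5,3)
    t=2.9560 [y] (5,2)
    t=3.6400 [x] (4,2)
    t=4.1107 [y] (4,1)
    t=5.2654 [y] (4,0) — stop
  → r_4 = 5.2654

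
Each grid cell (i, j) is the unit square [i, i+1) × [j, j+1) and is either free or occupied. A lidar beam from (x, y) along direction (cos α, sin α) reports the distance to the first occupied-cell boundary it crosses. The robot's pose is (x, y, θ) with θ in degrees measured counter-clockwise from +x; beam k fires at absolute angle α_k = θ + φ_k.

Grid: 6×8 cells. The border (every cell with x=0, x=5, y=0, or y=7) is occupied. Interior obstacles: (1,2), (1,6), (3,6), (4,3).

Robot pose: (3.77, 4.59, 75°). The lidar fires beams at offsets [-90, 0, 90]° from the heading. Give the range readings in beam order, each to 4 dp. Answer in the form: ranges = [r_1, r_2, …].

ranges = [1.2734, 2.4950, 2.8677]

beam 1: φ=-90°, α=345°
  direction (0.9659, -0.2588); cell (3,4); t to first gridline: x 0.2381, y 2.2796 (then +1.0353 / +3.8637)
    (4,4) via x @ 0.2381
    (5,4) via x @ 1.2734  # hit
  → r_1 = 1.2734
beam 2: φ=0°, α=75°
  direction (0.2588, 0.9659); cell (3,4); t to first gridline: x 0.8887, y 0.4245 (then +3.8637 / +1.0353)
    (3,5) via y @ 0.4245
    (4,5) via x @ 0.8887
    (4,6) via y @ 1.4597
    (4,7) via y @ 2.4950  # hit
  → r_2 = 2.4950
beam 3: φ=90°, α=165°
  direction (-0.9659, 0.2588); cell (3,4); t to first gridline: x 0.7972, y 1.5841 (then +1.0353 / +3.8637)
    (2,4) via x @ 0.7972
    (2,5) via y @ 1.5841
    (1,5) via x @ 1.8324
    (0,5) via x @ 2.8677  # hit
  → r_3 = 2.8677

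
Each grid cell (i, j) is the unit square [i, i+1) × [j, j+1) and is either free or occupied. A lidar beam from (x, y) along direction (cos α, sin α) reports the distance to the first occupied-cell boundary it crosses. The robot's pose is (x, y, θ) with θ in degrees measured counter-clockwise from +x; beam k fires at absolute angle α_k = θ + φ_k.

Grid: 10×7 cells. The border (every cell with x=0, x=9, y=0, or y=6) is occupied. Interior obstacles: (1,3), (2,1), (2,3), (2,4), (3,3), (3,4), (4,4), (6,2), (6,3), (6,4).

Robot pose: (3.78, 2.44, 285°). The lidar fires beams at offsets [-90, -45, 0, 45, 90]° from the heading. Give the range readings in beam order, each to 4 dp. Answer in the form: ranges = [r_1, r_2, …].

ranges = [1.7000, 1.5600, 1.4908, 2.8800, 2.2983]

beam 1: φ=-90°, α=195°
  dir = (cos 195°, sin 195°) = (-0.9659, -0.2588); from cell (3,2)
  next x-line at t=0.8075, next y-line at t=1.7000; Δt_x=1.0353, Δt_y=3.8637
    x: enter (2,2) at t=0.8075
    y: enter (2,1) at t=1.7000 ← occupied
  → r_1 = 1.7000
beam 2: φ=-45°, α=240°
  dir = (cos 240°, sin 240°) = (-0.5000, -0.8660); from cell (3,2)
  next x-line at t=1.5600, next y-line at t=0.5081; Δt_x=2.0000, Δt_y=1.1547
    y: enter (3,1) at t=0.5081
    x: enter (2,1) at t=1.5600 ← occupied
  → r_2 = 1.5600
beam 3: φ=0°, α=285°
  dir = (cos 285°, sin 285°) = (0.2588, -0.9659); from cell (3,2)
  next x-line at t=0.8500, next y-line at t=0.4555; Δt_x=3.8637, Δt_y=1.0353
    y: enter (3,1) at t=0.4555
    x: enter (4,1) at t=0.8500
    y: enter (4,0) at t=1.4908 ← occupied
  → r_3 = 1.4908
beam 4: φ=45°, α=330°
  dir = (cos 330°, sin 330°) = (0.8660, -0.5000); from cell (3,2)
  next x-line at t=0.2540, next y-line at t=0.8800; Δt_x=1.1547, Δt_y=2.0000
    x: enter (4,2) at t=0.2540
    y: enter (4,1) at t=0.8800
    x: enter (5,1) at t=1.4087
    x: enter (6,1) at t=2.5634
    y: enter (6,0) at t=2.8800 ← occupied
  → r_4 = 2.8800
beam 5: φ=90°, α=15°
  dir = (cos 15°, sin 15°) = (0.9659, 0.2588); from cell (3,2)
  next x-line at t=0.2278, next y-line at t=2.1637; Δt_x=1.0353, Δt_y=3.8637
    x: enter (4,2) at t=0.2278
    x: enter (5,2) at t=1.2630
    y: enter (5,3) at t=2.1637
    x: enter (6,3) at t=2.2983 ← occupied
  → r_5 = 2.2983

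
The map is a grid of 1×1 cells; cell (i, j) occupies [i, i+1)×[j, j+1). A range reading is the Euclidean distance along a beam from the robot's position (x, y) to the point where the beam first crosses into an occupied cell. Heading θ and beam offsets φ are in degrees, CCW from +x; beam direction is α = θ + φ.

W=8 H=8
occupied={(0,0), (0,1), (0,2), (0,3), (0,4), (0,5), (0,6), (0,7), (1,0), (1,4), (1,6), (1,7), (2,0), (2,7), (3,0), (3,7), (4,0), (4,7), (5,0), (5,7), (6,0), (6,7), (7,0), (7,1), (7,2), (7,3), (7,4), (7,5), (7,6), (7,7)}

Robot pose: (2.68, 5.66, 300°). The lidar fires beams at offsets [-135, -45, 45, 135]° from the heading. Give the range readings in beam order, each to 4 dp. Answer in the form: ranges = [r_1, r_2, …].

beam 1: φ=-135°, α=165°
  cosα=-0.9659 sinα=0.2588 | (2,5) | tMaxX 0.7040 tMaxY 1.3137 | tΔX 1.0353 tΔY 3.8637
    t=0.7040 [x] (1,5)
    t=1.3137 [y] (1,6) — stop
  → r_1 = 1.3137
beam 2: φ=-45°, α=255°
  cosα=-0.2588 sinα=-0.9659 | (2,5) | tMaxX 2.6273 tMaxY 0.6833 | tΔX 3.8637 tΔY 1.0353
    t=0.6833 [y] (2,4)
    t=1.7186 [y] (2,3)
    t=2.6273 [x] (1,3)
    t=2.7538 [y] (1,2)
    t=3.7891 [y] (1,1)
    t=4.8244 [y] (1,0) — stop
  → r_2 = 4.8244
beam 3: φ=45°, α=345°
  cosα=0.9659 sinα=-0.2588 | (2,5) | tMaxX 0.3313 tMaxY 2.5500 | tΔX 1.0353 tΔY 3.8637
    t=0.3313 [x] (3,5)
    t=1.3666 [x] (4,5)
    t=2.4018 [x] (5,5)
    t=2.5500 [y] (5,4)
    t=3.4371 [x] (6,4)
    t=4.4724 [x] (7,4) — stop
  → r_3 = 4.4724
beam 4: φ=135°, α=75°
  cosα=0.2588 sinα=0.9659 | (2,5) | tMaxX 1.2364 tMaxY 0.3520 | tΔX 3.8637 tΔY 1.0353
    t=0.3520 [y] (2,6)
    t=1.2364 [x] (3,6)
    t=1.3873 [y] (3,7) — stop
  → r_4 = 1.3873

ranges = [1.3137, 4.8244, 4.4724, 1.3873]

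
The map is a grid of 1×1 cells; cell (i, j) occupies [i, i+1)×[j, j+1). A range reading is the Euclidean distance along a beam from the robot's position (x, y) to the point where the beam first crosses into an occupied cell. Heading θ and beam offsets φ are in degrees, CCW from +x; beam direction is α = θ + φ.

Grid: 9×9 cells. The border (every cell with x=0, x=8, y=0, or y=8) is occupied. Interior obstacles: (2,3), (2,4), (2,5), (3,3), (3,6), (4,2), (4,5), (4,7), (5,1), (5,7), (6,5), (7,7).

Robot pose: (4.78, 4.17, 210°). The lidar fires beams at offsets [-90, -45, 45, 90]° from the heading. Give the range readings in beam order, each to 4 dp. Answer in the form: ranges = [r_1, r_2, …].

ranges = [0.9584, 1.8428, 1.2113, 3.6604]

beam 1: φ=-90°, α=120°
  direction (-0.5000, 0.8660); cell (4,4); t to first gridline: x 1.5600, y 0.9584 (then +2.0000 / +1.1547)
    (4,5) via y @ 0.9584  # hit
  → r_1 = 0.9584
beam 2: φ=-45°, α=165°
  direction (-0.9659, 0.2588); cell (4,4); t to first gridline: x 0.8075, y 3.2069 (then +1.0353 / +3.8637)
    (3,4) via x @ 0.8075
    (2,4) via x @ 1.8428  # hit
  → r_2 = 1.8428
beam 3: φ=45°, α=255°
  direction (-0.2588, -0.9659); cell (4,4); t to first gridline: x 3.0137, y 0.1760 (then +3.8637 / +1.0353)
    (4,3) via y @ 0.1760
    (4,2) via y @ 1.2113  # hit
  → r_3 = 1.2113
beam 4: φ=90°, α=300°
  direction (0.5000, -0.8660); cell (4,4); t to first gridline: x 0.4400, y 0.1963 (then +2.0000 / +1.1547)
    (4,3) via y @ 0.1963
    (5,3) via x @ 0.4400
    (5,2) via y @ 1.3510
    (6,2) via x @ 2.4400
    (6,1) via y @ 2.5057
    (6,0) via y @ 3.6604  # hit
  → r_4 = 3.6604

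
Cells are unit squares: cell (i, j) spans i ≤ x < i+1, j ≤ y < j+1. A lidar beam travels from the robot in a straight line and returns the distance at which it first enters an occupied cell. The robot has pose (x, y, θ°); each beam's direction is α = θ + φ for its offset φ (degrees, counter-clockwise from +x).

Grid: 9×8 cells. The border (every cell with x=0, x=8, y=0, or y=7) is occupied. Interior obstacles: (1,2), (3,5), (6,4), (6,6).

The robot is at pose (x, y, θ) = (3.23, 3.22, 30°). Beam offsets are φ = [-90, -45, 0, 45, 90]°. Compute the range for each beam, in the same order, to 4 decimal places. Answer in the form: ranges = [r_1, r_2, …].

ranges = [2.5634, 4.9383, 3.1985, 1.8428, 4.3648]

beam 1: φ=-90°, α=300°
  dir = (cos 300°, sin 300°) = (0.5000, -0.8660); from cell (3,3)
  next x-line at t=1.5400, next y-line at t=0.2540; Δt_x=2.0000, Δt_y=1.1547
    y: enter (3,2) at t=0.2540
    y: enter (3,1) at t=1.4087
    x: enter (4,1) at t=1.5400
    y: enter (4,0) at t=2.5634 ← occupied
  → r_1 = 2.5634
beam 2: φ=-45°, α=345°
  dir = (cos 345°, sin 345°) = (0.9659, -0.2588); from cell (3,3)
  next x-line at t=0.7972, next y-line at t=0.8500; Δt_x=1.0353, Δt_y=3.8637
    x: enter (4,3) at t=0.7972
    y: enter (4,2) at t=0.8500
    x: enter (5,2) at t=1.8324
    x: enter (6,2) at t=2.8677
    x: enter (7,2) at t=3.9030
    y: enter (7,1) at t=4.7137
    x: enter (8,1) at t=4.9383 ← occupied
  → r_2 = 4.9383
beam 3: φ=0°, α=30°
  dir = (cos 30°, sin 30°) = (0.8660, 0.5000); from cell (3,3)
  next x-line at t=0.8891, next y-line at t=1.5600; Δt_x=1.1547, Δt_y=2.0000
    x: enter (4,3) at t=0.8891
    y: enter (4,4) at t=1.5600
    x: enter (5,4) at t=2.0438
    x: enter (6,4) at t=3.1985 ← occupied
  → r_3 = 3.1985
beam 4: φ=45°, α=75°
  dir = (cos 75°, sin 75°) = (0.2588, 0.9659); from cell (3,3)
  next x-line at t=2.9751, next y-line at t=0.8075; Δt_x=3.8637, Δt_y=1.0353
    y: enter (3,4) at t=0.8075
    y: enter (3,5) at t=1.8428 ← occupied
  → r_4 = 1.8428
beam 5: φ=90°, α=120°
  dir = (cos 120°, sin 120°) = (-0.5000, 0.8660); from cell (3,3)
  next x-line at t=0.4600, next y-line at t=0.9007; Δt_x=2.0000, Δt_y=1.1547
    x: enter (2,3) at t=0.4600
    y: enter (2,4) at t=0.9007
    y: enter (2,5) at t=2.0554
    x: enter (1,5) at t=2.4600
    y: enter (1,6) at t=3.2101
    y: enter (1,7) at t=4.3648 ← occupied
  → r_5 = 4.3648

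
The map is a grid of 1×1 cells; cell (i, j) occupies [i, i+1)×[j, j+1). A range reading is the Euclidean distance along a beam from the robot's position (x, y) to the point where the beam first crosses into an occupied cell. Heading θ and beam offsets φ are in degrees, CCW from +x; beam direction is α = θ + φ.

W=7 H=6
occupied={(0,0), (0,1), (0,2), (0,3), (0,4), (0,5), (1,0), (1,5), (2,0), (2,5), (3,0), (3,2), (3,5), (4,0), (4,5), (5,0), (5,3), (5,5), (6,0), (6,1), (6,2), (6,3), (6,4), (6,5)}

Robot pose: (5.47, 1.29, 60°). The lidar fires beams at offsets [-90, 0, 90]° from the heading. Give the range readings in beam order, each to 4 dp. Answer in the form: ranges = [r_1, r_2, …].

beam 1: φ=-90°, α=330°
  d=(0.8660,-0.5000)  start (5,1)  tX=0.6120 tY=0.5800  stride 1/|dx|=1.1547 1/|dy|=2.0000
    cross y-line → (5,0), t=0.5800 (wall)
  → r_1 = 0.5800
beam 2: φ=0°, α=60°
  d=(0.5000,0.8660)  start (5,1)  tX=1.0600 tY=0.8198  stride 1/|dx|=2.0000 1/|dy|=1.1547
    cross y-line → (5,2), t=0.8198
    cross x-line → (6,2), t=1.0600 (wall)
  → r_2 = 1.0600
beam 3: φ=90°, α=150°
  d=(-0.8660,0.5000)  start (5,1)  tX=0.5427 tY=1.4200  stride 1/|dx|=1.1547 1/|dy|=2.0000
    cross x-line → (4,1), t=0.5427
    cross y-line → (4,2), t=1.4200
    cross x-line → (3,2), t=1.6974 (wall)
  → r_3 = 1.6974

ranges = [0.5800, 1.0600, 1.6974]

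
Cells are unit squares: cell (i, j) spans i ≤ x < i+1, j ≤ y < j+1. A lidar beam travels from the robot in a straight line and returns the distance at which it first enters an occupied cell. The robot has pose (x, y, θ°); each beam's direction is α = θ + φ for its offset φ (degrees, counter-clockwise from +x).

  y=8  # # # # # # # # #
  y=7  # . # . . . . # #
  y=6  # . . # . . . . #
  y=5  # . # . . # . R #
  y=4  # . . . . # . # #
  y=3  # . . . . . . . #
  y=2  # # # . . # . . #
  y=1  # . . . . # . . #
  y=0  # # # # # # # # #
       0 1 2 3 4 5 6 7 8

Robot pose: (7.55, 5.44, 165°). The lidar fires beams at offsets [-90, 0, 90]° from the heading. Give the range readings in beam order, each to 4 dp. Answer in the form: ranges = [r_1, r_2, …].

beam 1: φ=-90°, α=75°
  dir = (cos 75°, sin 75°) = (0.2588, 0.9659); from cell (7,5)
  next x-line at t=1.7387, next y-line at t=0.5798; Δt_x=3.8637, Δt_y=1.0353
    y: enter (7,6) at t=0.5798
    y: enter (7,7) at t=1.6150 ← occupied
  → r_1 = 1.6150
beam 2: φ=0°, α=165°
  dir = (cos 165°, sin 165°) = (-0.9659, 0.2588); from cell (7,5)
  next x-line at t=0.5694, next y-line at t=2.1637; Δt_x=1.0353, Δt_y=3.8637
    x: enter (6,5) at t=0.5694
    x: enter (5,5) at t=1.6047 ← occupied
  → r_2 = 1.6047
beam 3: φ=90°, α=255°
  dir = (cos 255°, sin 255°) = (-0.2588, -0.9659); from cell (7,5)
  next x-line at t=2.1250, next y-line at t=0.4555; Δt_x=3.8637, Δt_y=1.0353
    y: enter (7,4) at t=0.4555 ← occupied
  → r_3 = 0.4555

ranges = [1.6150, 1.6047, 0.4555]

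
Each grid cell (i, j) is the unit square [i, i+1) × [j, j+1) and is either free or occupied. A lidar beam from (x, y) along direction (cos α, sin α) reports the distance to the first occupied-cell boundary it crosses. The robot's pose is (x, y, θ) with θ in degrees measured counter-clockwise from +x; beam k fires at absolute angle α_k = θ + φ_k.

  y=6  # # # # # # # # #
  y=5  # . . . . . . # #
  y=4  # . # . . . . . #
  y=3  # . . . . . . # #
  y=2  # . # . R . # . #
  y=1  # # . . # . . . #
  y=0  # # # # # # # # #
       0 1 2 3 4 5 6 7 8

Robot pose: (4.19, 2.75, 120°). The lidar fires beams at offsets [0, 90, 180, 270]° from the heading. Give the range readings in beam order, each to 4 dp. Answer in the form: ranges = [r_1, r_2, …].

ranges = [2.3800, 1.3741, 0.8660, 4.3994]

beam 1: φ=0°, α=120°
  dir = (cos 120°, sin 120°) = (-0.5000, 0.8660); from cell (4,2)
  next x-line at t=0.3800, next y-line at t=0.2887; Δt_x=2.0000, Δt_y=1.1547
    y: enter (4,3) at t=0.2887
    x: enter (3,3) at t=0.3800
    y: enter (3,4) at t=1.4434
    x: enter (2,4) at t=2.3800 ← occupied
  → r_1 = 2.3800
beam 2: φ=90°, α=210°
  dir = (cos 210°, sin 210°) = (-0.8660, -0.5000); from cell (4,2)
  next x-line at t=0.2194, next y-line at t=1.5000; Δt_x=1.1547, Δt_y=2.0000
    x: enter (3,2) at t=0.2194
    x: enter (2,2) at t=1.3741 ← occupied
  → r_2 = 1.3741
beam 3: φ=180°, α=300°
  dir = (cos 300°, sin 300°) = (0.5000, -0.8660); from cell (4,2)
  next x-line at t=1.6200, next y-line at t=0.8660; Δt_x=2.0000, Δt_y=1.1547
    y: enter (4,1) at t=0.8660 ← occupied
  → r_3 = 0.8660
beam 4: φ=270°, α=30°
  dir = (cos 30°, sin 30°) = (0.8660, 0.5000); from cell (4,2)
  next x-line at t=0.9353, next y-line at t=0.5000; Δt_x=1.1547, Δt_y=2.0000
    y: enter (4,3) at t=0.5000
    x: enter (5,3) at t=0.9353
    x: enter (6,3) at t=2.0900
    y: enter (6,4) at t=2.5000
    x: enter (7,4) at t=3.2447
    x: enter (8,4) at t=4.3994 ← occupied
  → r_4 = 4.3994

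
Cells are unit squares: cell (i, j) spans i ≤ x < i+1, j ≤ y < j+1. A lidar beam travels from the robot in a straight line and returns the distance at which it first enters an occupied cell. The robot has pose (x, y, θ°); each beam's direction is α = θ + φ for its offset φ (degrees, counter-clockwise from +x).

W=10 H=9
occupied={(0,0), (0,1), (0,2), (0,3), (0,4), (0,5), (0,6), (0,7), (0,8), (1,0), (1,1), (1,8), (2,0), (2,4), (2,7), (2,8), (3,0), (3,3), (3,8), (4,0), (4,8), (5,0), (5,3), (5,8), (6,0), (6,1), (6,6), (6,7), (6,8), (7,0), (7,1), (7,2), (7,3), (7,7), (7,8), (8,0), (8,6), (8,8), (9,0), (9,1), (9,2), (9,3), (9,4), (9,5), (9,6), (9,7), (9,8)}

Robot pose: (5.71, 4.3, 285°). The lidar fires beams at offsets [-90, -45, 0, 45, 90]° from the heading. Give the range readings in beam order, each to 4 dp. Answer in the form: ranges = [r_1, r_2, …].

ranges = [1.7703, 0.3464, 0.3106, 1.4896, 3.4061]

beam 1: φ=-90°, α=195°
  d=(-0.9659,-0.2588)  start (5,4)  tX=0.7350 tY=1.1591  stride 1/|dx|=1.0353 1/|dy|=3.8637
    cross x-line → (4,4), t=0.7350
    cross y-line → (4,3), t=1.1591
    cross x-line → (3,3), t=1.7703 (wall)
  → r_1 = 1.7703
beam 2: φ=-45°, α=240°
  d=(-0.5000,-0.8660)  start (5,4)  tX=1.4200 tY=0.3464  stride 1/|dx|=2.0000 1/|dy|=1.1547
    cross y-line → (5,3), t=0.3464 (wall)
  → r_2 = 0.3464
beam 3: φ=0°, α=285°
  d=(0.2588,-0.9659)  start (5,4)  tX=1.1205 tY=0.3106  stride 1/|dx|=3.8637 1/|dy|=1.0353
    cross y-line → (5,3), t=0.3106 (wall)
  → r_3 = 0.3106
beam 4: φ=45°, α=330°
  d=(0.8660,-0.5000)  start (5,4)  tX=0.3349 tY=0.6000  stride 1/|dx|=1.1547 1/|dy|=2.0000
    cross x-line → (6,4), t=0.3349
    cross y-line → (6,3), t=0.6000
    cross x-line → (7,3), t=1.4896 (wall)
  → r_4 = 1.4896
beam 5: φ=90°, α=15°
  d=(0.9659,0.2588)  start (5,4)  tX=0.3002 tY=2.7046  stride 1/|dx|=1.0353 1/|dy|=3.8637
    cross x-line → (6,4), t=0.3002
    cross x-line → (7,4), t=1.3355
    cross x-line → (8,4), t=2.3708
    cross y-line → (8,5), t=2.7046
    cross x-line → (9,5), t=3.4061 (wall)
  → r_5 = 3.4061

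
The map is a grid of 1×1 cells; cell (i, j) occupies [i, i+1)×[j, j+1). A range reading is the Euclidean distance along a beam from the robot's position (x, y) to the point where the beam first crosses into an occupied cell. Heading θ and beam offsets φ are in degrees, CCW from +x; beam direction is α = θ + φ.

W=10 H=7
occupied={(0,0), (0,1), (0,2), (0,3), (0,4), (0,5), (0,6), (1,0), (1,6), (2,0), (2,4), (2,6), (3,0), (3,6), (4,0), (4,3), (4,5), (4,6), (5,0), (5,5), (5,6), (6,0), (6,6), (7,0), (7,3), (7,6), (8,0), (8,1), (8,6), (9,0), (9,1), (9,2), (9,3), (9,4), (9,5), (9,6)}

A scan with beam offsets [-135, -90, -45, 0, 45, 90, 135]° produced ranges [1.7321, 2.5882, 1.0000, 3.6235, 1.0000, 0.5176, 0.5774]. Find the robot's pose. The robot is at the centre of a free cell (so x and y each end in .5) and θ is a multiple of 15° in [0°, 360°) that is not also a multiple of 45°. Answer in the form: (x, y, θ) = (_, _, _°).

Enumerate (i+0.5, j+0.5, θ) over the 34 free cells and 16 admissible headings. For each, cast all 7 beams and compare to the given ranges.
  (7.5, 1.5, 30°): beam 1 = 0.5176 ≠ 1.7321 ✗
  (4.5, 4.5, 120°): beam 1 = 2.5882 ≠ 1.7321 ✗
  (1.5, 4.5, 120°): beam 1 = 0.5176 ≠ 1.7321 ✗
  (5.5, 1.5, 330°): beam 1 = 1.9319 ≠ 1.7321 ✗
  …
  (8.5, 4.5, 255°): r_1=1.7321, r_2=2.5882, r_3=1.0000, r_4=3.6235, r_5=1.0000, r_6=0.5176, r_7=0.5774 — all match ✓
No second candidate reproduces the full scan.

(x, y, θ) = (8.5, 4.5, 255°)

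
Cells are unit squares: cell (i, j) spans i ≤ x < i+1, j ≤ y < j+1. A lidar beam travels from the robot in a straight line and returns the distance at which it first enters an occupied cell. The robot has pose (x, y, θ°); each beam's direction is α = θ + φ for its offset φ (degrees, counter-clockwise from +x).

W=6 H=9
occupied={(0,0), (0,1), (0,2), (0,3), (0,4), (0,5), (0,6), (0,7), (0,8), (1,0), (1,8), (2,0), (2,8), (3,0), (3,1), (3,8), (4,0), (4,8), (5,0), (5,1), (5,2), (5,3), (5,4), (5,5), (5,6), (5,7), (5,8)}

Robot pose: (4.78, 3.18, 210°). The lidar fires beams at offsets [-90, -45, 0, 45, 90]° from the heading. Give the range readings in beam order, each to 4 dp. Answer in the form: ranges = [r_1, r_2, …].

beam 1: φ=-90°, α=120°
  cosα=-0.5000 sinα=0.8660 | (4,3) | tMaxX 1.5600 tMaxY 0.9469 | tΔX 2.0000 tΔY 1.1547
    t=0.9469 [y] (4,4)
    t=1.5600 [x] (3,4)
    t=2.1016 [y] (3,5)
    t=3.2563 [y] (3,6)
    t=3.5600 [x] (2,6)
    t=4.4110 [y] (2,7)
    t=5.5600 [x] (1,7)
    t=5.5657 [y] (1,8) — stop
  → r_1 = 5.5657
beam 2: φ=-45°, α=165°
  cosα=-0.9659 sinα=0.2588 | (4,3) | tMaxX 0.8075 tMaxY 3.1682 | tΔX 1.0353 tΔY 3.8637
    t=0.8075 [x] (3,3)
    t=1.8428 [x] (2,3)
    t=2.8781 [x] (1,3)
    t=3.1682 [y] (1,4)
    t=3.9133 [x] (0,4) — stop
  → r_2 = 3.9133
beam 3: φ=0°, α=210°
  cosα=-0.8660 sinα=-0.5000 | (4,3) | tMaxX 0.9007 tMaxY 0.3600 | tΔX 1.1547 tΔY 2.0000
    t=0.3600 [y] (4,2)
    t=0.9007 [x] (3,2)
    t=2.0554 [x] (2,2)
    t=2.3600 [y] (2,1)
    t=3.2101 [x] (1,1)
    t=4.3600 [y] (1,0) — stop
  → r_3 = 4.3600
beam 4: φ=45°, α=255°
  cosα=-0.2588 sinα=-0.9659 | (4,3) | tMaxX 3.0137 tMaxY 0.1863 | tΔX 3.8637 tΔY 1.0353
    t=0.1863 [y] (4,2)
    t=1.2216 [y] (4,1)
    t=2.2569 [y] (4,0) — stop
  → r_4 = 2.2569
beam 5: φ=90°, α=300°
  cosα=0.5000 sinα=-0.8660 | (4,3) | tMaxX 0.4400 tMaxY 0.2078 | tΔX 2.0000 tΔY 1.1547
    t=0.2078 [y] (4,2)
    t=0.4400 [x] (5,2) — stop
  → r_5 = 0.4400

ranges = [5.5657, 3.9133, 4.3600, 2.2569, 0.4400]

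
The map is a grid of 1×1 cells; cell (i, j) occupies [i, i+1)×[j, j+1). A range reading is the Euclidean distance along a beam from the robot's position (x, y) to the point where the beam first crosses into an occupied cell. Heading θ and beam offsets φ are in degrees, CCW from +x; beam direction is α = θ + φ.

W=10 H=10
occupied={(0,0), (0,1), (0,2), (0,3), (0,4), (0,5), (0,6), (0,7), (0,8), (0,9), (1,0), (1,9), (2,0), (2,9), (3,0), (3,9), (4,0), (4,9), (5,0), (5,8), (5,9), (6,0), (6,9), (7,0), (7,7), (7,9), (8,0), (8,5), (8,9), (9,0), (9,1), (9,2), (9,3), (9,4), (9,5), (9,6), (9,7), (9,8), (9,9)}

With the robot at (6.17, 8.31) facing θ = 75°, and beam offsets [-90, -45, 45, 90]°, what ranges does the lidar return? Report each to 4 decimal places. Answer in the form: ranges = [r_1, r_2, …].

beam 1: φ=-90°, α=345°
  dir = (cos 345°, sin 345°) = (0.9659, -0.2588); from cell (6,8)
  next x-line at t=0.8593, next y-line at t=1.1977; Δt_x=1.0353, Δt_y=3.8637
    x: enter (7,8) at t=0.8593
    y: enter (7,7) at t=1.1977 ← occupied
  → r_1 = 1.1977
beam 2: φ=-45°, α=30°
  dir = (cos 30°, sin 30°) = (0.8660, 0.5000); from cell (6,8)
  next x-line at t=0.9584, next y-line at t=1.3800; Δt_x=1.1547, Δt_y=2.0000
    x: enter (7,8) at t=0.9584
    y: enter (7,9) at t=1.3800 ← occupied
  → r_2 = 1.3800
beam 3: φ=45°, α=120°
  dir = (cos 120°, sin 120°) = (-0.5000, 0.8660); from cell (6,8)
  next x-line at t=0.3400, next y-line at t=0.7967; Δt_x=2.0000, Δt_y=1.1547
    x: enter (5,8) at t=0.3400 ← occupied
  → r_3 = 0.3400
beam 4: φ=90°, α=165°
  dir = (cos 165°, sin 165°) = (-0.9659, 0.2588); from cell (6,8)
  next x-line at t=0.1760, next y-line at t=2.6660; Δt_x=1.0353, Δt_y=3.8637
    x: enter (5,8) at t=0.1760 ← occupied
  → r_4 = 0.1760

ranges = [1.1977, 1.3800, 0.3400, 0.1760]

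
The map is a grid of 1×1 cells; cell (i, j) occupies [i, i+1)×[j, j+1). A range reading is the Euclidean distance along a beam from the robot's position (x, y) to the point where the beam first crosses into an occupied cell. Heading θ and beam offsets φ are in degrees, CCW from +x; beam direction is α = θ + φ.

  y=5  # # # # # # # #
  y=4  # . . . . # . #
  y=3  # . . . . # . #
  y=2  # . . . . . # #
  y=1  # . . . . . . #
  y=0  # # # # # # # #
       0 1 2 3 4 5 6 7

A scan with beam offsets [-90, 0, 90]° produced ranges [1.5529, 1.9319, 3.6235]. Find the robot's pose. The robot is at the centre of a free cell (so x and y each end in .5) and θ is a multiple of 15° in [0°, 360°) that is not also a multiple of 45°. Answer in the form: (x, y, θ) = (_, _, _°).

(x, y, θ) = (4.5, 2.5, 75°)

Candidates: 21 free-cell centres × 16 headings = 336 poses. Raycast each; keep the one whose scan matches to 4 dp.
  (1.5, 2.5, 285°): beam 1 = 0.5176 ≠ 1.5529 ✗
  (4.5, 4.5, 75°): beam 1 = 0.5176 ≠ 1.5529 ✗
  (3.5, 3.5, 195°): beam 2 = 2.5882 ≠ 1.9319 ✗
  (3.5, 1.5, 330°): beam 1 = 0.5774 ≠ 1.5529 ✗
  …
  (4.5, 2.5, 75°): r_1=1.5529, r_2=1.9319, r_3=3.6235 — all match ✓
No second candidate reproduces the full scan.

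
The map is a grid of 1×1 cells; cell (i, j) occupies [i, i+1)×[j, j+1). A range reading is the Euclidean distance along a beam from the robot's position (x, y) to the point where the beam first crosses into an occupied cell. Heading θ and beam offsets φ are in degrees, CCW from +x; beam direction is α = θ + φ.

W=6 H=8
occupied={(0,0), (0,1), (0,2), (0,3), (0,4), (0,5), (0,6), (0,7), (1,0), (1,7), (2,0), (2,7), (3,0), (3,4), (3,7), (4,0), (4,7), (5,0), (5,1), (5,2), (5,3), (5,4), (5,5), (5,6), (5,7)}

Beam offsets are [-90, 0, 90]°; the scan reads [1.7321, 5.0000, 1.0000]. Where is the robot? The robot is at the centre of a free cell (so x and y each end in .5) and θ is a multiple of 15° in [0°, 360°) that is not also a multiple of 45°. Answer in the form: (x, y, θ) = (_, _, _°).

The pose lattice has 23·16 = 368 candidates. Test each by forward raycasting.
  (2.5, 2.5, 60°): beam 1 = 2.8868 ≠ 1.7321 ✗
  (2.5, 3.5, 285°): beam 1 = 1.5529 ≠ 1.7321 ✗
  (2.5, 3.5, 210°): beam 1 = 3.0000 ≠ 1.7321 ✗
  (2.5, 2.5, 120°): beam 1 = 2.8868 ≠ 1.7321 ✗
  …
  (3.5, 1.5, 120°): r_1=1.7321, r_2=5.0000, r_3=1.0000 — all match ✓
No second candidate reproduces the full scan.

(x, y, θ) = (3.5, 1.5, 120°)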